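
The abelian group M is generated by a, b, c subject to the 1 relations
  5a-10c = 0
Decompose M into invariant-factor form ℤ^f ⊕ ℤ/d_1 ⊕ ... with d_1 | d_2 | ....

Answer: M ≅ ℤ^2 ⊕ ℤ/5

Derivation:
rank_ℚ(R)=1; free=3−1=2
SNF(R) diag = [5] → torsion [5]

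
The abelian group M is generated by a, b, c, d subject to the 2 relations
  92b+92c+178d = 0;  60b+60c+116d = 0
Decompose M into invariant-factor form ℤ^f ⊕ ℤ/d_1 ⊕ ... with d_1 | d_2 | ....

rank_ℚ(R)=2; free=4−2=2
SNF(R) diag = [2, 4] → torsion [2, 4]

Answer: M ≅ ℤ^2 ⊕ ℤ/2 ⊕ ℤ/4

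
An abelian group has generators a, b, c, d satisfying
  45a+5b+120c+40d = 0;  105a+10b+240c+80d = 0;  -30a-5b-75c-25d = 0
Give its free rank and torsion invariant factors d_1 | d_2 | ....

Answer: M ≅ ℤ^1 ⊕ ℤ/5 ⊕ ℤ/15 ⊕ ℤ/15

Derivation:
rank_ℚ(R)=3; free=4−3=1
SNF(R) diag = [5, 15, 15] → torsion [5, 15, 15]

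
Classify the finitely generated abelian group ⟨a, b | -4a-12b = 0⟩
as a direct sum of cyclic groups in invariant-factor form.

Answer: M ≅ ℤ^1 ⊕ ℤ/4

Derivation:
rank_ℚ(R)=1; free=2−1=1
SNF(R) diag = [4] → torsion [4]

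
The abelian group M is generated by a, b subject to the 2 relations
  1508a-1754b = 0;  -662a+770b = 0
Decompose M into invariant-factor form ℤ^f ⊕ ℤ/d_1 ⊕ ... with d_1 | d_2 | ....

rank_ℚ(R)=2; free=2−2=0
SNF(R) diag = [2, 6] → torsion [2, 6]

Answer: M ≅ ℤ/2 ⊕ ℤ/6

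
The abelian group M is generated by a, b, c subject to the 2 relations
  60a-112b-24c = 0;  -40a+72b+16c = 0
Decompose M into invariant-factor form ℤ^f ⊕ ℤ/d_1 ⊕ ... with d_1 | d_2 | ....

rank_ℚ(R)=2; free=3−2=1
SNF(R) diag = [4, 8] → torsion [4, 8]

Answer: M ≅ ℤ^1 ⊕ ℤ/4 ⊕ ℤ/8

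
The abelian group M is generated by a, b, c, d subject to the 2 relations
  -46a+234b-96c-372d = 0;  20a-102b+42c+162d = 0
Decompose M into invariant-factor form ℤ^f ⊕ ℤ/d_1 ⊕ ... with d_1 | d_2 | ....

rank_ℚ(R)=2; free=4−2=2
SNF(R) diag = [2, 6] → torsion [2, 6]

Answer: M ≅ ℤ^2 ⊕ ℤ/2 ⊕ ℤ/6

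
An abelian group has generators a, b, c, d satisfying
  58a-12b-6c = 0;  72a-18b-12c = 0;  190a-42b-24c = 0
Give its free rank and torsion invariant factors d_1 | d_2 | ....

Answer: M ≅ ℤ^1 ⊕ ℤ/2 ⊕ ℤ/6 ⊕ ℤ/6

Derivation:
rank_ℚ(R)=3; free=4−3=1
SNF(R) diag = [2, 6, 6] → torsion [2, 6, 6]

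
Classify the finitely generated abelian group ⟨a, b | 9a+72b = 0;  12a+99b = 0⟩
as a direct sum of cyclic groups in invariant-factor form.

Answer: M ≅ ℤ/3 ⊕ ℤ/9

Derivation:
rank_ℚ(R)=2; free=2−2=0
SNF(R) diag = [3, 9] → torsion [3, 9]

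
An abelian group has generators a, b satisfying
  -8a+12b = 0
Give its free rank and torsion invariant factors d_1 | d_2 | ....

Answer: M ≅ ℤ^1 ⊕ ℤ/4

Derivation:
rank_ℚ(R)=1; free=2−1=1
SNF(R) diag = [4] → torsion [4]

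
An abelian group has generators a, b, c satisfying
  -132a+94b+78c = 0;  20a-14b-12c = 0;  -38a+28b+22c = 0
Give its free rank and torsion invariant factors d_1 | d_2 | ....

Answer: M ≅ ℤ/2 ⊕ ℤ/2 ⊕ ℤ/2

Derivation:
rank_ℚ(R)=3; free=3−3=0
SNF(R) diag = [2, 2, 2] → torsion [2, 2, 2]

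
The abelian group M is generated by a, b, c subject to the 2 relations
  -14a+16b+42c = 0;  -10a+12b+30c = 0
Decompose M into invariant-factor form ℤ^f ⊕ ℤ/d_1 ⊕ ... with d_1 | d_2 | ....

Answer: M ≅ ℤ^1 ⊕ ℤ/2 ⊕ ℤ/4

Derivation:
rank_ℚ(R)=2; free=3−2=1
SNF(R) diag = [2, 4] → torsion [2, 4]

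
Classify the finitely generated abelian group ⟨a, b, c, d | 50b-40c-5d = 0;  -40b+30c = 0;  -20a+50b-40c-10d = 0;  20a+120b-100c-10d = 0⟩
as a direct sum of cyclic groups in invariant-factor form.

Answer: M ≅ ℤ/5 ⊕ ℤ/10 ⊕ ℤ/10 ⊕ ℤ/20

Derivation:
rank_ℚ(R)=4; free=4−4=0
SNF(R) diag = [5, 10, 10, 20] → torsion [5, 10, 10, 20]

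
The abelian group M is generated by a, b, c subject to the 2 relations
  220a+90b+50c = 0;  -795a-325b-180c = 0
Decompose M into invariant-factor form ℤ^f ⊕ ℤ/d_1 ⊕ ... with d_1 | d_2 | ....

Answer: M ≅ ℤ^1 ⊕ ℤ/5 ⊕ ℤ/10

Derivation:
rank_ℚ(R)=2; free=3−2=1
SNF(R) diag = [5, 10] → torsion [5, 10]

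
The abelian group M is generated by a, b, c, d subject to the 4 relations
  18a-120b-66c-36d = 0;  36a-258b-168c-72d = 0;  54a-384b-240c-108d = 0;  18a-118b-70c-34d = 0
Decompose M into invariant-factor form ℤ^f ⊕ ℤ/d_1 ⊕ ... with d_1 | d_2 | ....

rank_ℚ(R)=4; free=4−4=0
SNF(R) diag = [2, 6, 18, 18] → torsion [2, 6, 18, 18]

Answer: M ≅ ℤ/2 ⊕ ℤ/6 ⊕ ℤ/18 ⊕ ℤ/18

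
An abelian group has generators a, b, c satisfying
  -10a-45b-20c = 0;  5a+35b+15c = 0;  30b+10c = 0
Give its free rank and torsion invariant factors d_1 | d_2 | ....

rank_ℚ(R)=3; free=3−3=0
SNF(R) diag = [5, 5, 10] → torsion [5, 5, 10]

Answer: M ≅ ℤ/5 ⊕ ℤ/5 ⊕ ℤ/10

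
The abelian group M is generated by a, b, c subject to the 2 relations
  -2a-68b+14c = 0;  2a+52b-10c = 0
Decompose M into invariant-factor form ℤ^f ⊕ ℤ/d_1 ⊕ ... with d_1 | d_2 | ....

Answer: M ≅ ℤ^1 ⊕ ℤ/2 ⊕ ℤ/4

Derivation:
rank_ℚ(R)=2; free=3−2=1
SNF(R) diag = [2, 4] → torsion [2, 4]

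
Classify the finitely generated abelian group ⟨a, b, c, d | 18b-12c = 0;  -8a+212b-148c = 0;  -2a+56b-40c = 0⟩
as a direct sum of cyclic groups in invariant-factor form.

Answer: M ≅ ℤ^1 ⊕ ℤ/2 ⊕ ℤ/6 ⊕ ℤ/12

Derivation:
rank_ℚ(R)=3; free=4−3=1
SNF(R) diag = [2, 6, 12] → torsion [2, 6, 12]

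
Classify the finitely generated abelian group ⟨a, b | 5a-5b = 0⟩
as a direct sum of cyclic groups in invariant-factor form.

Answer: M ≅ ℤ^1 ⊕ ℤ/5

Derivation:
rank_ℚ(R)=1; free=2−1=1
SNF(R) diag = [5] → torsion [5]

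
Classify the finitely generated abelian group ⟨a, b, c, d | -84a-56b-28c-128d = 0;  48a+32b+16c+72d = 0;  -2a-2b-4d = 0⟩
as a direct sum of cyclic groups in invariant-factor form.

Answer: M ≅ ℤ^1 ⊕ ℤ/2 ⊕ ℤ/4 ⊕ ℤ/8

Derivation:
rank_ℚ(R)=3; free=4−3=1
SNF(R) diag = [2, 4, 8] → torsion [2, 4, 8]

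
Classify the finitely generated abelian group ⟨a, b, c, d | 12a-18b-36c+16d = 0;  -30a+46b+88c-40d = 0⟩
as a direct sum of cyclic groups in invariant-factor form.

Answer: M ≅ ℤ^2 ⊕ ℤ/2 ⊕ ℤ/2

Derivation:
rank_ℚ(R)=2; free=4−2=2
SNF(R) diag = [2, 2] → torsion [2, 2]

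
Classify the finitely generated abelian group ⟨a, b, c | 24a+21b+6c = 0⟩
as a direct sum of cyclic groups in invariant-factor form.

Answer: M ≅ ℤ^2 ⊕ ℤ/3

Derivation:
rank_ℚ(R)=1; free=3−1=2
SNF(R) diag = [3] → torsion [3]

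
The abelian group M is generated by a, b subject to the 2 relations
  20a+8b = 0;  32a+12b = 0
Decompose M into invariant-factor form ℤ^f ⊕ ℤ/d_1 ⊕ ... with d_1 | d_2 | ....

Answer: M ≅ ℤ/4 ⊕ ℤ/4

Derivation:
rank_ℚ(R)=2; free=2−2=0
SNF(R) diag = [4, 4] → torsion [4, 4]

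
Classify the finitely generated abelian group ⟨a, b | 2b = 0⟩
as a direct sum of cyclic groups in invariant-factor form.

rank_ℚ(R)=1; free=2−1=1
SNF(R) diag = [2] → torsion [2]

Answer: M ≅ ℤ^1 ⊕ ℤ/2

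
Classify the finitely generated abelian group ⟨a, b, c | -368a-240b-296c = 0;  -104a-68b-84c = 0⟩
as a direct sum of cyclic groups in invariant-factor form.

rank_ℚ(R)=2; free=3−2=1
SNF(R) diag = [4, 8] → torsion [4, 8]

Answer: M ≅ ℤ^1 ⊕ ℤ/4 ⊕ ℤ/8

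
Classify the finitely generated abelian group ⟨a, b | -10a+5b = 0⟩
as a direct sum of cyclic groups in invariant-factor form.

Answer: M ≅ ℤ^1 ⊕ ℤ/5

Derivation:
rank_ℚ(R)=1; free=2−1=1
SNF(R) diag = [5] → torsion [5]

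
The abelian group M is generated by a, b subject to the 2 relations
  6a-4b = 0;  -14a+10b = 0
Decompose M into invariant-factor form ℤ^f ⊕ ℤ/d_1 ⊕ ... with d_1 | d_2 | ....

rank_ℚ(R)=2; free=2−2=0
SNF(R) diag = [2, 2] → torsion [2, 2]

Answer: M ≅ ℤ/2 ⊕ ℤ/2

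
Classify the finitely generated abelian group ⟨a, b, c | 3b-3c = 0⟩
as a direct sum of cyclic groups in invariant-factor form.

rank_ℚ(R)=1; free=3−1=2
SNF(R) diag = [3] → torsion [3]

Answer: M ≅ ℤ^2 ⊕ ℤ/3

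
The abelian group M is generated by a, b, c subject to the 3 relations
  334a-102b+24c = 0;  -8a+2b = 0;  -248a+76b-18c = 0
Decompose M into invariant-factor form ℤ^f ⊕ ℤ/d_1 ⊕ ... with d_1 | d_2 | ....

rank_ℚ(R)=3; free=3−3=0
SNF(R) diag = [2, 2, 6] → torsion [2, 2, 6]

Answer: M ≅ ℤ/2 ⊕ ℤ/2 ⊕ ℤ/6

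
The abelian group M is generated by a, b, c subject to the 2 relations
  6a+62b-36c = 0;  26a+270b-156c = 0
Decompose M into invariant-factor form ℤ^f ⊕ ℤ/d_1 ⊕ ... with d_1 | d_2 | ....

Answer: M ≅ ℤ^1 ⊕ ℤ/2 ⊕ ℤ/4

Derivation:
rank_ℚ(R)=2; free=3−2=1
SNF(R) diag = [2, 4] → torsion [2, 4]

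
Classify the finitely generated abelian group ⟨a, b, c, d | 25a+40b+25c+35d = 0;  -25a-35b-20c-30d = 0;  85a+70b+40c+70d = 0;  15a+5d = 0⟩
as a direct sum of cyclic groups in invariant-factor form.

rank_ℚ(R)=4; free=4−4=0
SNF(R) diag = [5, 5, 5, 15] → torsion [5, 5, 5, 15]

Answer: M ≅ ℤ/5 ⊕ ℤ/5 ⊕ ℤ/5 ⊕ ℤ/15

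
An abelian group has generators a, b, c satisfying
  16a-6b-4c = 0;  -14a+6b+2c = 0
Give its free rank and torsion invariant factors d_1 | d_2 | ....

Answer: M ≅ ℤ^1 ⊕ ℤ/2 ⊕ ℤ/6

Derivation:
rank_ℚ(R)=2; free=3−2=1
SNF(R) diag = [2, 6] → torsion [2, 6]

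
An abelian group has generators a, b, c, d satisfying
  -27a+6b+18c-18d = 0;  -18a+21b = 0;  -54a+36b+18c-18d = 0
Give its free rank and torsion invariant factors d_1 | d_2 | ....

Answer: M ≅ ℤ^1 ⊕ ℤ/3 ⊕ ℤ/9 ⊕ ℤ/18

Derivation:
rank_ℚ(R)=3; free=4−3=1
SNF(R) diag = [3, 9, 18] → torsion [3, 9, 18]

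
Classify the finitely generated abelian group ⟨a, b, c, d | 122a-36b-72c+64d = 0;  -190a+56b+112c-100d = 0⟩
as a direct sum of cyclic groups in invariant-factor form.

rank_ℚ(R)=2; free=4−2=2
SNF(R) diag = [2, 4] → torsion [2, 4]

Answer: M ≅ ℤ^2 ⊕ ℤ/2 ⊕ ℤ/4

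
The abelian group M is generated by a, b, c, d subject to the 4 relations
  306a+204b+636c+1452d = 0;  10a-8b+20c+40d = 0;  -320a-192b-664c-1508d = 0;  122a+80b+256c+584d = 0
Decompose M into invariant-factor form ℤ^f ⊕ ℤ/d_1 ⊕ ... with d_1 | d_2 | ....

rank_ℚ(R)=4; free=4−4=0
SNF(R) diag = [2, 4, 12, 36] → torsion [2, 4, 12, 36]

Answer: M ≅ ℤ/2 ⊕ ℤ/4 ⊕ ℤ/12 ⊕ ℤ/36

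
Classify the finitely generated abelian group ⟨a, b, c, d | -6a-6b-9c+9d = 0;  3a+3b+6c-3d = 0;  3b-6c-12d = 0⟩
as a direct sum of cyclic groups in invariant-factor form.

rank_ℚ(R)=3; free=4−3=1
SNF(R) diag = [3, 3, 3] → torsion [3, 3, 3]

Answer: M ≅ ℤ^1 ⊕ ℤ/3 ⊕ ℤ/3 ⊕ ℤ/3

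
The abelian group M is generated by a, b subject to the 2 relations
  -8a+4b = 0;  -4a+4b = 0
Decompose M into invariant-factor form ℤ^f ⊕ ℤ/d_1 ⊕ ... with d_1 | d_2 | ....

rank_ℚ(R)=2; free=2−2=0
SNF(R) diag = [4, 4] → torsion [4, 4]

Answer: M ≅ ℤ/4 ⊕ ℤ/4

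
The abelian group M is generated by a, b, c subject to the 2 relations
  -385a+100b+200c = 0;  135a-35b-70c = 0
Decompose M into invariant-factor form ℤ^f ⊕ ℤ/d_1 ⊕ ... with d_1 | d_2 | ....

Answer: M ≅ ℤ^1 ⊕ ℤ/5 ⊕ ℤ/5

Derivation:
rank_ℚ(R)=2; free=3−2=1
SNF(R) diag = [5, 5] → torsion [5, 5]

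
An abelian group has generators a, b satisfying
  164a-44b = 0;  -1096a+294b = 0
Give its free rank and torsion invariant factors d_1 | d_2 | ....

rank_ℚ(R)=2; free=2−2=0
SNF(R) diag = [2, 4] → torsion [2, 4]

Answer: M ≅ ℤ/2 ⊕ ℤ/4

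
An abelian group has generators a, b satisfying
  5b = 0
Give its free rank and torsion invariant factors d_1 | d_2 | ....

rank_ℚ(R)=1; free=2−1=1
SNF(R) diag = [5] → torsion [5]

Answer: M ≅ ℤ^1 ⊕ ℤ/5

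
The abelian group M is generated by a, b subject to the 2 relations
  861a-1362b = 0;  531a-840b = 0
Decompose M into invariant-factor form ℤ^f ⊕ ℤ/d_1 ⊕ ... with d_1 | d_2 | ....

rank_ℚ(R)=2; free=2−2=0
SNF(R) diag = [3, 6] → torsion [3, 6]

Answer: M ≅ ℤ/3 ⊕ ℤ/6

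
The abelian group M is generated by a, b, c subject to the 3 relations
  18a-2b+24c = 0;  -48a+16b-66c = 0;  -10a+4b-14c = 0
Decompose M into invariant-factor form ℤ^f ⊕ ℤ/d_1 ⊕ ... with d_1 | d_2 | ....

Answer: M ≅ ℤ/2 ⊕ ℤ/2 ⊕ ℤ/6

Derivation:
rank_ℚ(R)=3; free=3−3=0
SNF(R) diag = [2, 2, 6] → torsion [2, 2, 6]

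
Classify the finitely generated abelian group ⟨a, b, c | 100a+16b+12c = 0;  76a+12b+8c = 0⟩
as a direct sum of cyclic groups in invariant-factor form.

rank_ℚ(R)=2; free=3−2=1
SNF(R) diag = [4, 4] → torsion [4, 4]

Answer: M ≅ ℤ^1 ⊕ ℤ/4 ⊕ ℤ/4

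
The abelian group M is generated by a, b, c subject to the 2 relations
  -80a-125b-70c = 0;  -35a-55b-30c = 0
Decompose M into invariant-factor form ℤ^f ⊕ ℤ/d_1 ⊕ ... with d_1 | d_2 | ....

Answer: M ≅ ℤ^1 ⊕ ℤ/5 ⊕ ℤ/5

Derivation:
rank_ℚ(R)=2; free=3−2=1
SNF(R) diag = [5, 5] → torsion [5, 5]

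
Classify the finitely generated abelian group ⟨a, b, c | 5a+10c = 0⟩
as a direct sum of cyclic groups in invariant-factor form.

rank_ℚ(R)=1; free=3−1=2
SNF(R) diag = [5] → torsion [5]

Answer: M ≅ ℤ^2 ⊕ ℤ/5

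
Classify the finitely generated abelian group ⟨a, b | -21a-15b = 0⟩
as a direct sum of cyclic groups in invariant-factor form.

Answer: M ≅ ℤ^1 ⊕ ℤ/3

Derivation:
rank_ℚ(R)=1; free=2−1=1
SNF(R) diag = [3] → torsion [3]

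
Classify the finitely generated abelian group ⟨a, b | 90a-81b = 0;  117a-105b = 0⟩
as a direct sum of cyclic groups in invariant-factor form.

rank_ℚ(R)=2; free=2−2=0
SNF(R) diag = [3, 9] → torsion [3, 9]

Answer: M ≅ ℤ/3 ⊕ ℤ/9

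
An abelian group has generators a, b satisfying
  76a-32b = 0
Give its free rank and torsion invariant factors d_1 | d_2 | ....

rank_ℚ(R)=1; free=2−1=1
SNF(R) diag = [4] → torsion [4]

Answer: M ≅ ℤ^1 ⊕ ℤ/4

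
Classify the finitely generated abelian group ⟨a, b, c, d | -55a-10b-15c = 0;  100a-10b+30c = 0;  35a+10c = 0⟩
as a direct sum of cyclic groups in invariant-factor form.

Answer: M ≅ ℤ^1 ⊕ ℤ/5 ⊕ ℤ/5 ⊕ ℤ/10

Derivation:
rank_ℚ(R)=3; free=4−3=1
SNF(R) diag = [5, 5, 10] → torsion [5, 5, 10]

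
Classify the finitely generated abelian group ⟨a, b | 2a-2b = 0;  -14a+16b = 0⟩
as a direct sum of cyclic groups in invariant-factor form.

Answer: M ≅ ℤ/2 ⊕ ℤ/2

Derivation:
rank_ℚ(R)=2; free=2−2=0
SNF(R) diag = [2, 2] → torsion [2, 2]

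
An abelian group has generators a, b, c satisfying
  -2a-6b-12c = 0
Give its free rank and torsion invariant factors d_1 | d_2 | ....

Answer: M ≅ ℤ^2 ⊕ ℤ/2

Derivation:
rank_ℚ(R)=1; free=3−1=2
SNF(R) diag = [2] → torsion [2]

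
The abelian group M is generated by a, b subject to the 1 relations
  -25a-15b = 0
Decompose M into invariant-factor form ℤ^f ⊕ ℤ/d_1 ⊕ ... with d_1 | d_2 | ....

rank_ℚ(R)=1; free=2−1=1
SNF(R) diag = [5] → torsion [5]

Answer: M ≅ ℤ^1 ⊕ ℤ/5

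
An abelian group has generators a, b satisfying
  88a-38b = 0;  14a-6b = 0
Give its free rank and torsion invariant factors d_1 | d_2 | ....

Answer: M ≅ ℤ/2 ⊕ ℤ/2

Derivation:
rank_ℚ(R)=2; free=2−2=0
SNF(R) diag = [2, 2] → torsion [2, 2]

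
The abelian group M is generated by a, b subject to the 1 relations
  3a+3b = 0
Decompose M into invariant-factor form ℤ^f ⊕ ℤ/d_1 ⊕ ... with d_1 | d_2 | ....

rank_ℚ(R)=1; free=2−1=1
SNF(R) diag = [3] → torsion [3]

Answer: M ≅ ℤ^1 ⊕ ℤ/3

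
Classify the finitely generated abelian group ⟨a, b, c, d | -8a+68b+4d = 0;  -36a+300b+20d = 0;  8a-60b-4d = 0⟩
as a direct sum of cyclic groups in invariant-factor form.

rank_ℚ(R)=3; free=4−3=1
SNF(R) diag = [4, 4, 8] → torsion [4, 4, 8]

Answer: M ≅ ℤ^1 ⊕ ℤ/4 ⊕ ℤ/4 ⊕ ℤ/8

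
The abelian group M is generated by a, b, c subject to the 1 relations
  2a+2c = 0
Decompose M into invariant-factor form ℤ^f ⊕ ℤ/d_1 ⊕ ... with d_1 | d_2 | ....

Answer: M ≅ ℤ^2 ⊕ ℤ/2

Derivation:
rank_ℚ(R)=1; free=3−1=2
SNF(R) diag = [2] → torsion [2]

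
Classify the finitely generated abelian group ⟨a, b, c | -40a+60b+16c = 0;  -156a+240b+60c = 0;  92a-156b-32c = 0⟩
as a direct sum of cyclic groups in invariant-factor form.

rank_ℚ(R)=3; free=3−3=0
SNF(R) diag = [4, 12, 12] → torsion [4, 12, 12]

Answer: M ≅ ℤ/4 ⊕ ℤ/12 ⊕ ℤ/12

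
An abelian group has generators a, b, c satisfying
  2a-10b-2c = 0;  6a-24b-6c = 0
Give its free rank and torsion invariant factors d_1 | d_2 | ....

Answer: M ≅ ℤ^1 ⊕ ℤ/2 ⊕ ℤ/6

Derivation:
rank_ℚ(R)=2; free=3−2=1
SNF(R) diag = [2, 6] → torsion [2, 6]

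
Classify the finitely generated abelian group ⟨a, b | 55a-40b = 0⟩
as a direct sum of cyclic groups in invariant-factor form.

Answer: M ≅ ℤ^1 ⊕ ℤ/5

Derivation:
rank_ℚ(R)=1; free=2−1=1
SNF(R) diag = [5] → torsion [5]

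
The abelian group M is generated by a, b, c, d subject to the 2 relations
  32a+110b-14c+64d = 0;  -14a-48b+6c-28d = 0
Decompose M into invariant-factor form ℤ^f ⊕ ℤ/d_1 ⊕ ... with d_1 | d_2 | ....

Answer: M ≅ ℤ^2 ⊕ ℤ/2 ⊕ ℤ/2

Derivation:
rank_ℚ(R)=2; free=4−2=2
SNF(R) diag = [2, 2] → torsion [2, 2]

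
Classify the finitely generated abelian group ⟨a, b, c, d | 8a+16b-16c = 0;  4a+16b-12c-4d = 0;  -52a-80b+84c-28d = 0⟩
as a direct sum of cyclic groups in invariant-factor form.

Answer: M ≅ ℤ^1 ⊕ ℤ/4 ⊕ ℤ/8 ⊕ ℤ/8

Derivation:
rank_ℚ(R)=3; free=4−3=1
SNF(R) diag = [4, 8, 8] → torsion [4, 8, 8]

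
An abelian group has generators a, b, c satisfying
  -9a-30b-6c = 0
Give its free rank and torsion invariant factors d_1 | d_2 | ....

Answer: M ≅ ℤ^2 ⊕ ℤ/3

Derivation:
rank_ℚ(R)=1; free=3−1=2
SNF(R) diag = [3] → torsion [3]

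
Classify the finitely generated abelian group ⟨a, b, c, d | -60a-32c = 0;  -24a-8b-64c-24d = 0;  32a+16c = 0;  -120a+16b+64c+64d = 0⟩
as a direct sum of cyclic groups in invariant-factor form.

Answer: M ≅ ℤ/4 ⊕ ℤ/8 ⊕ ℤ/16 ⊕ ℤ/16

Derivation:
rank_ℚ(R)=4; free=4−4=0
SNF(R) diag = [4, 8, 16, 16] → torsion [4, 8, 16, 16]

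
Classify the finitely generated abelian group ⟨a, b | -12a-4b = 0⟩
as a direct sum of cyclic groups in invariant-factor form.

Answer: M ≅ ℤ^1 ⊕ ℤ/4

Derivation:
rank_ℚ(R)=1; free=2−1=1
SNF(R) diag = [4] → torsion [4]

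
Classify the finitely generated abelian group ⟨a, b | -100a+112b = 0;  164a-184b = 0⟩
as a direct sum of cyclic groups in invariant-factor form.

rank_ℚ(R)=2; free=2−2=0
SNF(R) diag = [4, 8] → torsion [4, 8]

Answer: M ≅ ℤ/4 ⊕ ℤ/8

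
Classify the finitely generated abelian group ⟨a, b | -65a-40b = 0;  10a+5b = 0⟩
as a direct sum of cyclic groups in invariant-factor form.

rank_ℚ(R)=2; free=2−2=0
SNF(R) diag = [5, 15] → torsion [5, 15]

Answer: M ≅ ℤ/5 ⊕ ℤ/15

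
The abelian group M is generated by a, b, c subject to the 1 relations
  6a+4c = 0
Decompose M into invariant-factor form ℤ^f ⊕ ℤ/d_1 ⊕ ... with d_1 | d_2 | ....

rank_ℚ(R)=1; free=3−1=2
SNF(R) diag = [2] → torsion [2]

Answer: M ≅ ℤ^2 ⊕ ℤ/2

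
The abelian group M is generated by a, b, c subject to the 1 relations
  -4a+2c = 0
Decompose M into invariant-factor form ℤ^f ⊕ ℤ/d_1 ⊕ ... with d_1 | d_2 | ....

Answer: M ≅ ℤ^2 ⊕ ℤ/2

Derivation:
rank_ℚ(R)=1; free=3−1=2
SNF(R) diag = [2] → torsion [2]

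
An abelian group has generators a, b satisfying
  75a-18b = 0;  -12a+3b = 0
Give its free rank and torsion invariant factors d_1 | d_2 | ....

rank_ℚ(R)=2; free=2−2=0
SNF(R) diag = [3, 3] → torsion [3, 3]

Answer: M ≅ ℤ/3 ⊕ ℤ/3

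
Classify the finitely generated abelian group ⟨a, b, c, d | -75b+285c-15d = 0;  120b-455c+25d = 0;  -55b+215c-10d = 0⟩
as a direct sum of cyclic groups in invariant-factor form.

rank_ℚ(R)=3; free=4−3=1
SNF(R) diag = [5, 5, 15] → torsion [5, 5, 15]

Answer: M ≅ ℤ^1 ⊕ ℤ/5 ⊕ ℤ/5 ⊕ ℤ/15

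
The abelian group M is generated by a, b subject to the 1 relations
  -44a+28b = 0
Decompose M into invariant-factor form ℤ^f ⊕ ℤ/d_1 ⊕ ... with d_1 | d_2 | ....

Answer: M ≅ ℤ^1 ⊕ ℤ/4

Derivation:
rank_ℚ(R)=1; free=2−1=1
SNF(R) diag = [4] → torsion [4]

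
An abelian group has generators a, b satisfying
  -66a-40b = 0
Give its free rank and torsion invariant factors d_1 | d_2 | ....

rank_ℚ(R)=1; free=2−1=1
SNF(R) diag = [2] → torsion [2]

Answer: M ≅ ℤ^1 ⊕ ℤ/2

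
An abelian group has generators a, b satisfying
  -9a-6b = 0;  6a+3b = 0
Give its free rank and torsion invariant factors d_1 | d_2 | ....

Answer: M ≅ ℤ/3 ⊕ ℤ/3

Derivation:
rank_ℚ(R)=2; free=2−2=0
SNF(R) diag = [3, 3] → torsion [3, 3]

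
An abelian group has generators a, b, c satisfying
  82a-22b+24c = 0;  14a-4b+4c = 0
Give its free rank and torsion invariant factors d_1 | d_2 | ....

Answer: M ≅ ℤ^1 ⊕ ℤ/2 ⊕ ℤ/2

Derivation:
rank_ℚ(R)=2; free=3−2=1
SNF(R) diag = [2, 2] → torsion [2, 2]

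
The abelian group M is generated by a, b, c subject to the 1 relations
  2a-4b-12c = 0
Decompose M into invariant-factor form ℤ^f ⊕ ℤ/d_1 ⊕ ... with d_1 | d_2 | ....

Answer: M ≅ ℤ^2 ⊕ ℤ/2

Derivation:
rank_ℚ(R)=1; free=3−1=2
SNF(R) diag = [2] → torsion [2]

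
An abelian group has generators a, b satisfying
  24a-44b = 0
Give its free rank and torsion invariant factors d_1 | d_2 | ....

rank_ℚ(R)=1; free=2−1=1
SNF(R) diag = [4] → torsion [4]

Answer: M ≅ ℤ^1 ⊕ ℤ/4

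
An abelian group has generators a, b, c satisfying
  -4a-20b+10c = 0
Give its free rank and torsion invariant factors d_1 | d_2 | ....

Answer: M ≅ ℤ^2 ⊕ ℤ/2

Derivation:
rank_ℚ(R)=1; free=3−1=2
SNF(R) diag = [2] → torsion [2]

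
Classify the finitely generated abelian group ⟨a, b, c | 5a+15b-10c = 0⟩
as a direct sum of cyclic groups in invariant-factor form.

rank_ℚ(R)=1; free=3−1=2
SNF(R) diag = [5] → torsion [5]

Answer: M ≅ ℤ^2 ⊕ ℤ/5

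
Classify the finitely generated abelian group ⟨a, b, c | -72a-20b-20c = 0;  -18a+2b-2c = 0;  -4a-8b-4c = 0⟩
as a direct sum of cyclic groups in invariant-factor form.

Answer: M ≅ ℤ/2 ⊕ ℤ/4 ⊕ ℤ/4

Derivation:
rank_ℚ(R)=3; free=3−3=0
SNF(R) diag = [2, 4, 4] → torsion [2, 4, 4]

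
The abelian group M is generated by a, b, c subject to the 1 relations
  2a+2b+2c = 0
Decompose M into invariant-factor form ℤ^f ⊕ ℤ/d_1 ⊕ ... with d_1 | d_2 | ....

rank_ℚ(R)=1; free=3−1=2
SNF(R) diag = [2] → torsion [2]

Answer: M ≅ ℤ^2 ⊕ ℤ/2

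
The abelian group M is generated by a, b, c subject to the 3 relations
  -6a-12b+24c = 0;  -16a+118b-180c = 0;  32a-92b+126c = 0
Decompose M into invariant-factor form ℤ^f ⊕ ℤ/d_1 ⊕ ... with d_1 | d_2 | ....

rank_ℚ(R)=3; free=3−3=0
SNF(R) diag = [2, 6, 18] → torsion [2, 6, 18]

Answer: M ≅ ℤ/2 ⊕ ℤ/6 ⊕ ℤ/18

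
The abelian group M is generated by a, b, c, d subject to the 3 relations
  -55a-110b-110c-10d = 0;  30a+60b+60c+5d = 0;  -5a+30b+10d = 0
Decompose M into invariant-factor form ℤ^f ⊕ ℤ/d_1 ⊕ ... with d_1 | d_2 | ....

rank_ℚ(R)=3; free=4−3=1
SNF(R) diag = [5, 5, 10] → torsion [5, 5, 10]

Answer: M ≅ ℤ^1 ⊕ ℤ/5 ⊕ ℤ/5 ⊕ ℤ/10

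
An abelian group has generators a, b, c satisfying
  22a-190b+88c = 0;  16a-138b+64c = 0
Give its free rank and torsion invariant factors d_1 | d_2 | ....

rank_ℚ(R)=2; free=3−2=1
SNF(R) diag = [2, 2] → torsion [2, 2]

Answer: M ≅ ℤ^1 ⊕ ℤ/2 ⊕ ℤ/2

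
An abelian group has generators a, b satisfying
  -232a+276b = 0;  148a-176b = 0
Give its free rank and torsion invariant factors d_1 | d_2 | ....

rank_ℚ(R)=2; free=2−2=0
SNF(R) diag = [4, 4] → torsion [4, 4]

Answer: M ≅ ℤ/4 ⊕ ℤ/4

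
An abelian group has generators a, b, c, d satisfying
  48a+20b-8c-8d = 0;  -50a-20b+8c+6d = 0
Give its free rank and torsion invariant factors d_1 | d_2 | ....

Answer: M ≅ ℤ^2 ⊕ ℤ/2 ⊕ ℤ/4

Derivation:
rank_ℚ(R)=2; free=4−2=2
SNF(R) diag = [2, 4] → torsion [2, 4]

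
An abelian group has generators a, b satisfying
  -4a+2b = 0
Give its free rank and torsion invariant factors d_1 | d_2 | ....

rank_ℚ(R)=1; free=2−1=1
SNF(R) diag = [2] → torsion [2]

Answer: M ≅ ℤ^1 ⊕ ℤ/2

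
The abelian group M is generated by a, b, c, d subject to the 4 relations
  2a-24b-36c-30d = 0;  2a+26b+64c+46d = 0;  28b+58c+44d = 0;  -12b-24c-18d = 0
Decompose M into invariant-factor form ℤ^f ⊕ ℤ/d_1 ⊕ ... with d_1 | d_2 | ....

rank_ℚ(R)=4; free=4−4=0
SNF(R) diag = [2, 2, 2, 6] → torsion [2, 2, 2, 6]

Answer: M ≅ ℤ/2 ⊕ ℤ/2 ⊕ ℤ/2 ⊕ ℤ/6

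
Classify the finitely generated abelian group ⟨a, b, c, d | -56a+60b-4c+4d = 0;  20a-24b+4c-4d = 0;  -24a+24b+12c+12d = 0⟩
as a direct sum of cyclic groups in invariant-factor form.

Answer: M ≅ ℤ^1 ⊕ ℤ/4 ⊕ ℤ/12 ⊕ ℤ/36

Derivation:
rank_ℚ(R)=3; free=4−3=1
SNF(R) diag = [4, 12, 36] → torsion [4, 12, 36]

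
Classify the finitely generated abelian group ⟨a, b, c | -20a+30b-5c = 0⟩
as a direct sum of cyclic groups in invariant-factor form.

rank_ℚ(R)=1; free=3−1=2
SNF(R) diag = [5] → torsion [5]

Answer: M ≅ ℤ^2 ⊕ ℤ/5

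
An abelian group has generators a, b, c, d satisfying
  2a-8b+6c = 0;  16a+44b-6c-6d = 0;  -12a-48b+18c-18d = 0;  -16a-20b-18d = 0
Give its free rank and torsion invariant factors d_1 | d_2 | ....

rank_ℚ(R)=4; free=4−4=0
SNF(R) diag = [2, 6, 6, 12] → torsion [2, 6, 6, 12]

Answer: M ≅ ℤ/2 ⊕ ℤ/6 ⊕ ℤ/6 ⊕ ℤ/12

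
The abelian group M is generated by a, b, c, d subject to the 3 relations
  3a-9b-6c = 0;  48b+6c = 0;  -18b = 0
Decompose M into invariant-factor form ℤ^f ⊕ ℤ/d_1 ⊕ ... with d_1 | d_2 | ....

rank_ℚ(R)=3; free=4−3=1
SNF(R) diag = [3, 6, 18] → torsion [3, 6, 18]

Answer: M ≅ ℤ^1 ⊕ ℤ/3 ⊕ ℤ/6 ⊕ ℤ/18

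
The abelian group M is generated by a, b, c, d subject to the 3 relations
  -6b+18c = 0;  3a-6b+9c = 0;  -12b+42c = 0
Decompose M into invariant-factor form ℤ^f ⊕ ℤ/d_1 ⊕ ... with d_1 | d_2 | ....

Answer: M ≅ ℤ^1 ⊕ ℤ/3 ⊕ ℤ/6 ⊕ ℤ/6

Derivation:
rank_ℚ(R)=3; free=4−3=1
SNF(R) diag = [3, 6, 6] → torsion [3, 6, 6]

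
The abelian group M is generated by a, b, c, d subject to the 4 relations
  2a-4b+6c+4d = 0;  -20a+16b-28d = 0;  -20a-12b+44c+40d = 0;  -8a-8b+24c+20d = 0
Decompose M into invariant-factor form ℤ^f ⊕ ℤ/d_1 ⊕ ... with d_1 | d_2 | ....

rank_ℚ(R)=4; free=4−4=0
SNF(R) diag = [2, 4, 12, 12] → torsion [2, 4, 12, 12]

Answer: M ≅ ℤ/2 ⊕ ℤ/4 ⊕ ℤ/12 ⊕ ℤ/12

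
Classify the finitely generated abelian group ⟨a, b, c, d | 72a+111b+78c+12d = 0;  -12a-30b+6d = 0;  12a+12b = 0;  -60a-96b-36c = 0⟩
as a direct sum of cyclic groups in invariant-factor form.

rank_ℚ(R)=4; free=4−4=0
SNF(R) diag = [3, 6, 12, 36] → torsion [3, 6, 12, 36]

Answer: M ≅ ℤ/3 ⊕ ℤ/6 ⊕ ℤ/12 ⊕ ℤ/36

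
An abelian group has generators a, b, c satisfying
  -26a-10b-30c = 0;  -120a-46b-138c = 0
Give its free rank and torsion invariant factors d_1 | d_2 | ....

Answer: M ≅ ℤ^1 ⊕ ℤ/2 ⊕ ℤ/2

Derivation:
rank_ℚ(R)=2; free=3−2=1
SNF(R) diag = [2, 2] → torsion [2, 2]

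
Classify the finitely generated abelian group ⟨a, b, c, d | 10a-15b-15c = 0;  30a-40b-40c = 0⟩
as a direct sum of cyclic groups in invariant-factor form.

Answer: M ≅ ℤ^2 ⊕ ℤ/5 ⊕ ℤ/10

Derivation:
rank_ℚ(R)=2; free=4−2=2
SNF(R) diag = [5, 10] → torsion [5, 10]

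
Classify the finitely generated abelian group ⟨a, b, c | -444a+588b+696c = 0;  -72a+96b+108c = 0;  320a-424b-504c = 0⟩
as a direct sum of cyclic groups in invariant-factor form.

Answer: M ≅ ℤ/4 ⊕ ℤ/12 ⊕ ℤ/24

Derivation:
rank_ℚ(R)=3; free=3−3=0
SNF(R) diag = [4, 12, 24] → torsion [4, 12, 24]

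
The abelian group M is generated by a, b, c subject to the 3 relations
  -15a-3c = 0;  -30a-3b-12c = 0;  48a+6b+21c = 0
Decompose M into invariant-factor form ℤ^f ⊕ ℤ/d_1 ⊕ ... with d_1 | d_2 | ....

Answer: M ≅ ℤ/3 ⊕ ℤ/3 ⊕ ℤ/3

Derivation:
rank_ℚ(R)=3; free=3−3=0
SNF(R) diag = [3, 3, 3] → torsion [3, 3, 3]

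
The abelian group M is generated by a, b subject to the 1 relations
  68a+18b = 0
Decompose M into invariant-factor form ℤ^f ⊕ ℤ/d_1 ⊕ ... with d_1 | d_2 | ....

rank_ℚ(R)=1; free=2−1=1
SNF(R) diag = [2] → torsion [2]

Answer: M ≅ ℤ^1 ⊕ ℤ/2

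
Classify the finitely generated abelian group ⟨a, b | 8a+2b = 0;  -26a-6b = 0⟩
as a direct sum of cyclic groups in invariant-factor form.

Answer: M ≅ ℤ/2 ⊕ ℤ/2

Derivation:
rank_ℚ(R)=2; free=2−2=0
SNF(R) diag = [2, 2] → torsion [2, 2]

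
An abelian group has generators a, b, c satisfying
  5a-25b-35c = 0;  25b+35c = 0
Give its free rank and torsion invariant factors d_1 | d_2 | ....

rank_ℚ(R)=2; free=3−2=1
SNF(R) diag = [5, 5] → torsion [5, 5]

Answer: M ≅ ℤ^1 ⊕ ℤ/5 ⊕ ℤ/5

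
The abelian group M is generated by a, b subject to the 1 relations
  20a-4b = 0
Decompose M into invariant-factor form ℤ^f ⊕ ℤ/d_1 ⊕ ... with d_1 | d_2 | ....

Answer: M ≅ ℤ^1 ⊕ ℤ/4

Derivation:
rank_ℚ(R)=1; free=2−1=1
SNF(R) diag = [4] → torsion [4]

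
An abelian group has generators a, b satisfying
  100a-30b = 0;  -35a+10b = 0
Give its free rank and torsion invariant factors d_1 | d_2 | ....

rank_ℚ(R)=2; free=2−2=0
SNF(R) diag = [5, 10] → torsion [5, 10]

Answer: M ≅ ℤ/5 ⊕ ℤ/10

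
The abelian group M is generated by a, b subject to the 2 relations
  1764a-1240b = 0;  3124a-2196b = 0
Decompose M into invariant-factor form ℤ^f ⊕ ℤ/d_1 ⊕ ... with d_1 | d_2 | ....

Answer: M ≅ ℤ/4 ⊕ ℤ/4

Derivation:
rank_ℚ(R)=2; free=2−2=0
SNF(R) diag = [4, 4] → torsion [4, 4]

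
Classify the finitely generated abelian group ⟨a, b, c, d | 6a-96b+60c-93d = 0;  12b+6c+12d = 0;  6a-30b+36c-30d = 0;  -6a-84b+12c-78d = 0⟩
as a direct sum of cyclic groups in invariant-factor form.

rank_ℚ(R)=4; free=4−4=0
SNF(R) diag = [3, 6, 6, 18] → torsion [3, 6, 6, 18]

Answer: M ≅ ℤ/3 ⊕ ℤ/6 ⊕ ℤ/6 ⊕ ℤ/18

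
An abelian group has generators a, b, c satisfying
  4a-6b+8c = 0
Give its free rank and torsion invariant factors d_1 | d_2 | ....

rank_ℚ(R)=1; free=3−1=2
SNF(R) diag = [2] → torsion [2]

Answer: M ≅ ℤ^2 ⊕ ℤ/2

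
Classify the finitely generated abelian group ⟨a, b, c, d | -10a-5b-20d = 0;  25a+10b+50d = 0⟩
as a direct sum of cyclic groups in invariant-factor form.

rank_ℚ(R)=2; free=4−2=2
SNF(R) diag = [5, 5] → torsion [5, 5]

Answer: M ≅ ℤ^2 ⊕ ℤ/5 ⊕ ℤ/5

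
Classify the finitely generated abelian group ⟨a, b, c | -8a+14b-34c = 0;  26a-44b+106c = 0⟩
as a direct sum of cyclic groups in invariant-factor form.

Answer: M ≅ ℤ^1 ⊕ ℤ/2 ⊕ ℤ/6

Derivation:
rank_ℚ(R)=2; free=3−2=1
SNF(R) diag = [2, 6] → torsion [2, 6]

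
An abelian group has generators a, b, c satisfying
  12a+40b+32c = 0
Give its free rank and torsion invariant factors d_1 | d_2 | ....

Answer: M ≅ ℤ^2 ⊕ ℤ/4

Derivation:
rank_ℚ(R)=1; free=3−1=2
SNF(R) diag = [4] → torsion [4]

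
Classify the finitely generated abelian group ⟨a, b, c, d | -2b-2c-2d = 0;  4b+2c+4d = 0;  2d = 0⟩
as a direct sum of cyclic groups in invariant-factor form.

Answer: M ≅ ℤ^1 ⊕ ℤ/2 ⊕ ℤ/2 ⊕ ℤ/2

Derivation:
rank_ℚ(R)=3; free=4−3=1
SNF(R) diag = [2, 2, 2] → torsion [2, 2, 2]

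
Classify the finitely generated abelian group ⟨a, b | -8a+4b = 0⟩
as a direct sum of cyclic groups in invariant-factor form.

Answer: M ≅ ℤ^1 ⊕ ℤ/4

Derivation:
rank_ℚ(R)=1; free=2−1=1
SNF(R) diag = [4] → torsion [4]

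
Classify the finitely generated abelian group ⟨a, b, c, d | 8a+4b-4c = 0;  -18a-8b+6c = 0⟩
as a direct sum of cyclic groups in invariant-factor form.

Answer: M ≅ ℤ^2 ⊕ ℤ/2 ⊕ ℤ/4

Derivation:
rank_ℚ(R)=2; free=4−2=2
SNF(R) diag = [2, 4] → torsion [2, 4]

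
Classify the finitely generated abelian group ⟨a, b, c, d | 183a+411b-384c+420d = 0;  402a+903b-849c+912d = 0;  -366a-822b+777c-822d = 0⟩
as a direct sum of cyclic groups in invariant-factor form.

Answer: M ≅ ℤ^1 ⊕ ℤ/3 ⊕ ℤ/9 ⊕ ℤ/9

Derivation:
rank_ℚ(R)=3; free=4−3=1
SNF(R) diag = [3, 9, 9] → torsion [3, 9, 9]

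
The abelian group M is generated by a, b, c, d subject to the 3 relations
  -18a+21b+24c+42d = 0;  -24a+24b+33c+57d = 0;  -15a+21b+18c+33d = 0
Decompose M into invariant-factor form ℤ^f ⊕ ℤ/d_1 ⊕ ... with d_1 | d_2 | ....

rank_ℚ(R)=3; free=4−3=1
SNF(R) diag = [3, 3, 9] → torsion [3, 3, 9]

Answer: M ≅ ℤ^1 ⊕ ℤ/3 ⊕ ℤ/3 ⊕ ℤ/9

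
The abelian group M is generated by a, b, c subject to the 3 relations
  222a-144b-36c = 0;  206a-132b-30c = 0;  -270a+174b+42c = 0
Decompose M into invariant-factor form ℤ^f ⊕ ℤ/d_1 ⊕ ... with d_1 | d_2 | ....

Answer: M ≅ ℤ/2 ⊕ ℤ/6 ⊕ ℤ/18

Derivation:
rank_ℚ(R)=3; free=3−3=0
SNF(R) diag = [2, 6, 18] → torsion [2, 6, 18]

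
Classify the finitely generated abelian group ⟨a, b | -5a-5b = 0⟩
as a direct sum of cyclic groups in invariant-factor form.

rank_ℚ(R)=1; free=2−1=1
SNF(R) diag = [5] → torsion [5]

Answer: M ≅ ℤ^1 ⊕ ℤ/5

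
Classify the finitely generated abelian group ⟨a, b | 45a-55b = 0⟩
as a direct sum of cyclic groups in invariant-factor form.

rank_ℚ(R)=1; free=2−1=1
SNF(R) diag = [5] → torsion [5]

Answer: M ≅ ℤ^1 ⊕ ℤ/5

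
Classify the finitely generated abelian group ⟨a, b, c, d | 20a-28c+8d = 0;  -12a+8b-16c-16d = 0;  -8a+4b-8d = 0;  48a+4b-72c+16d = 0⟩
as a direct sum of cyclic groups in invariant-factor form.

Answer: M ≅ ℤ/4 ⊕ ℤ/4 ⊕ ℤ/4 ⊕ ℤ/8

Derivation:
rank_ℚ(R)=4; free=4−4=0
SNF(R) diag = [4, 4, 4, 8] → torsion [4, 4, 4, 8]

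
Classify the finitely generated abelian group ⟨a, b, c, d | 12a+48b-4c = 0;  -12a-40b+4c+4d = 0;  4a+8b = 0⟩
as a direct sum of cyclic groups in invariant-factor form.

Answer: M ≅ ℤ^1 ⊕ ℤ/4 ⊕ ℤ/4 ⊕ ℤ/4

Derivation:
rank_ℚ(R)=3; free=4−3=1
SNF(R) diag = [4, 4, 4] → torsion [4, 4, 4]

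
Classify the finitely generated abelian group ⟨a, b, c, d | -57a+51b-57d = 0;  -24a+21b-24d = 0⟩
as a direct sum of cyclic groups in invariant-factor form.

rank_ℚ(R)=2; free=4−2=2
SNF(R) diag = [3, 9] → torsion [3, 9]

Answer: M ≅ ℤ^2 ⊕ ℤ/3 ⊕ ℤ/9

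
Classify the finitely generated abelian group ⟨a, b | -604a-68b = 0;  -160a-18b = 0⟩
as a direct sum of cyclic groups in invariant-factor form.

Answer: M ≅ ℤ/2 ⊕ ℤ/4

Derivation:
rank_ℚ(R)=2; free=2−2=0
SNF(R) diag = [2, 4] → torsion [2, 4]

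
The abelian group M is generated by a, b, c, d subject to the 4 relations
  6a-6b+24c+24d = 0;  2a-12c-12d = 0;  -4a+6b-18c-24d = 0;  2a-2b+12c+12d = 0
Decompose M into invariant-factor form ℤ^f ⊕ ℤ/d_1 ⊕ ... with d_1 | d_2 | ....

rank_ℚ(R)=4; free=4−4=0
SNF(R) diag = [2, 2, 6, 12] → torsion [2, 2, 6, 12]

Answer: M ≅ ℤ/2 ⊕ ℤ/2 ⊕ ℤ/6 ⊕ ℤ/12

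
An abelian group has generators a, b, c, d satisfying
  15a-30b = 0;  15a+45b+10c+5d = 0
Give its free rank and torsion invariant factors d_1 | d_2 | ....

Answer: M ≅ ℤ^2 ⊕ ℤ/5 ⊕ ℤ/15

Derivation:
rank_ℚ(R)=2; free=4−2=2
SNF(R) diag = [5, 15] → torsion [5, 15]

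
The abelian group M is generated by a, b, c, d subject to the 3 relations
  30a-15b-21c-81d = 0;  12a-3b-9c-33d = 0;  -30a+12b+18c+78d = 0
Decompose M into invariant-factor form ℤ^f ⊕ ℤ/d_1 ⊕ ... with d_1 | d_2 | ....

Answer: M ≅ ℤ^1 ⊕ ℤ/3 ⊕ ℤ/6 ⊕ ℤ/18

Derivation:
rank_ℚ(R)=3; free=4−3=1
SNF(R) diag = [3, 6, 18] → torsion [3, 6, 18]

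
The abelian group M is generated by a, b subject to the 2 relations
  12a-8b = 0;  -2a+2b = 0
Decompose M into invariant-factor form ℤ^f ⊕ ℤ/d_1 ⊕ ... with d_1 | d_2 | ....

Answer: M ≅ ℤ/2 ⊕ ℤ/4

Derivation:
rank_ℚ(R)=2; free=2−2=0
SNF(R) diag = [2, 4] → torsion [2, 4]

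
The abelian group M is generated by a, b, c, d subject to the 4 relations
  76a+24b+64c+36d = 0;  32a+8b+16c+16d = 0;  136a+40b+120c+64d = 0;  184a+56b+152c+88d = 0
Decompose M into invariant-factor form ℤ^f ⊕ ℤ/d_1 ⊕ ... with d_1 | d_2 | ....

rank_ℚ(R)=4; free=4−4=0
SNF(R) diag = [4, 8, 8, 8] → torsion [4, 8, 8, 8]

Answer: M ≅ ℤ/4 ⊕ ℤ/8 ⊕ ℤ/8 ⊕ ℤ/8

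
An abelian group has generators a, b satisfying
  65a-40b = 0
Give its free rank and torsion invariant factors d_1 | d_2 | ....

rank_ℚ(R)=1; free=2−1=1
SNF(R) diag = [5] → torsion [5]

Answer: M ≅ ℤ^1 ⊕ ℤ/5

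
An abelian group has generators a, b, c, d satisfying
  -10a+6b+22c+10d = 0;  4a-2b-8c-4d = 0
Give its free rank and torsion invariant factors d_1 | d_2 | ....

rank_ℚ(R)=2; free=4−2=2
SNF(R) diag = [2, 2] → torsion [2, 2]

Answer: M ≅ ℤ^2 ⊕ ℤ/2 ⊕ ℤ/2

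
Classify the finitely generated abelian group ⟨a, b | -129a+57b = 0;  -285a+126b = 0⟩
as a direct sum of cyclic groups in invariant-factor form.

Answer: M ≅ ℤ/3 ⊕ ℤ/3

Derivation:
rank_ℚ(R)=2; free=2−2=0
SNF(R) diag = [3, 3] → torsion [3, 3]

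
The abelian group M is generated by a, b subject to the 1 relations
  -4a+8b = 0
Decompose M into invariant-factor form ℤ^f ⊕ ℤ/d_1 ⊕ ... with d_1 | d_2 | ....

rank_ℚ(R)=1; free=2−1=1
SNF(R) diag = [4] → torsion [4]

Answer: M ≅ ℤ^1 ⊕ ℤ/4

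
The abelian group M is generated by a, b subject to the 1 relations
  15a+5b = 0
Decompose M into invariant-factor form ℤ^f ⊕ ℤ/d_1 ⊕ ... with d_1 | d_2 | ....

rank_ℚ(R)=1; free=2−1=1
SNF(R) diag = [5] → torsion [5]

Answer: M ≅ ℤ^1 ⊕ ℤ/5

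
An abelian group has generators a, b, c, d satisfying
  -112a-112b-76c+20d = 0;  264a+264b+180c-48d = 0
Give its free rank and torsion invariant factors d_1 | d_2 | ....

Answer: M ≅ ℤ^2 ⊕ ℤ/4 ⊕ ℤ/12

Derivation:
rank_ℚ(R)=2; free=4−2=2
SNF(R) diag = [4, 12] → torsion [4, 12]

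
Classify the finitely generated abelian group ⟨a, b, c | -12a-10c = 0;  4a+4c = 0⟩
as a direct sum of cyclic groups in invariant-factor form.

Answer: M ≅ ℤ^1 ⊕ ℤ/2 ⊕ ℤ/4

Derivation:
rank_ℚ(R)=2; free=3−2=1
SNF(R) diag = [2, 4] → torsion [2, 4]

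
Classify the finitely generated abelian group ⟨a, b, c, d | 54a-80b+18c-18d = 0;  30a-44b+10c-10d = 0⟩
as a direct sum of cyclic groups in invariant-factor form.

Answer: M ≅ ℤ^2 ⊕ ℤ/2 ⊕ ℤ/4

Derivation:
rank_ℚ(R)=2; free=4−2=2
SNF(R) diag = [2, 4] → torsion [2, 4]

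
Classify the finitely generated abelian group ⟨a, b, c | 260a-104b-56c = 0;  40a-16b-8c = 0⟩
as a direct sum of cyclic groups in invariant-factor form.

Answer: M ≅ ℤ^1 ⊕ ℤ/4 ⊕ ℤ/8

Derivation:
rank_ℚ(R)=2; free=3−2=1
SNF(R) diag = [4, 8] → torsion [4, 8]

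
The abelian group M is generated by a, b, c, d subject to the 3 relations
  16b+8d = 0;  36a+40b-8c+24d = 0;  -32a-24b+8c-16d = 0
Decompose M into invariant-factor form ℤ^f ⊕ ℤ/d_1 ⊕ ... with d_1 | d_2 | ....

Answer: M ≅ ℤ^1 ⊕ ℤ/4 ⊕ ℤ/8 ⊕ ℤ/8

Derivation:
rank_ℚ(R)=3; free=4−3=1
SNF(R) diag = [4, 8, 8] → torsion [4, 8, 8]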